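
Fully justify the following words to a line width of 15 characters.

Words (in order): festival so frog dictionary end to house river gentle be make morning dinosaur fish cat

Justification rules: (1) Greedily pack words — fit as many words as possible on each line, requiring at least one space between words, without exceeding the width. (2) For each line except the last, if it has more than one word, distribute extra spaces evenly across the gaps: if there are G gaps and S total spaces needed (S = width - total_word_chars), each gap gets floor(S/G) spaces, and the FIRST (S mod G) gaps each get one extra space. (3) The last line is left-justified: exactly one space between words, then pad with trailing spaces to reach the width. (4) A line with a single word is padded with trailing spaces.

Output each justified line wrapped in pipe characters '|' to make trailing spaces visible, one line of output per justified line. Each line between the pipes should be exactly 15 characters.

Line 1: ['festival', 'so'] (min_width=11, slack=4)
Line 2: ['frog', 'dictionary'] (min_width=15, slack=0)
Line 3: ['end', 'to', 'house'] (min_width=12, slack=3)
Line 4: ['river', 'gentle', 'be'] (min_width=15, slack=0)
Line 5: ['make', 'morning'] (min_width=12, slack=3)
Line 6: ['dinosaur', 'fish'] (min_width=13, slack=2)
Line 7: ['cat'] (min_width=3, slack=12)

Answer: |festival     so|
|frog dictionary|
|end   to  house|
|river gentle be|
|make    morning|
|dinosaur   fish|
|cat            |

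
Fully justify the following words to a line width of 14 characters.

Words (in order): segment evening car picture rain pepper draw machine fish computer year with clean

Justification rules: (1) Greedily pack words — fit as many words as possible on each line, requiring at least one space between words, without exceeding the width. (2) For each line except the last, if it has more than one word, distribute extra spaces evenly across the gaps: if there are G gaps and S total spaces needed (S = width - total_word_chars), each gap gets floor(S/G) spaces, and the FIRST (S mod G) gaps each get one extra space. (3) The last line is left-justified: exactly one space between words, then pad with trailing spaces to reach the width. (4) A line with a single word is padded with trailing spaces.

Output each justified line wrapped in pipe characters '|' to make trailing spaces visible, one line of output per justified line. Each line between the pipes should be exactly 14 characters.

Line 1: ['segment'] (min_width=7, slack=7)
Line 2: ['evening', 'car'] (min_width=11, slack=3)
Line 3: ['picture', 'rain'] (min_width=12, slack=2)
Line 4: ['pepper', 'draw'] (min_width=11, slack=3)
Line 5: ['machine', 'fish'] (min_width=12, slack=2)
Line 6: ['computer', 'year'] (min_width=13, slack=1)
Line 7: ['with', 'clean'] (min_width=10, slack=4)

Answer: |segment       |
|evening    car|
|picture   rain|
|pepper    draw|
|machine   fish|
|computer  year|
|with clean    |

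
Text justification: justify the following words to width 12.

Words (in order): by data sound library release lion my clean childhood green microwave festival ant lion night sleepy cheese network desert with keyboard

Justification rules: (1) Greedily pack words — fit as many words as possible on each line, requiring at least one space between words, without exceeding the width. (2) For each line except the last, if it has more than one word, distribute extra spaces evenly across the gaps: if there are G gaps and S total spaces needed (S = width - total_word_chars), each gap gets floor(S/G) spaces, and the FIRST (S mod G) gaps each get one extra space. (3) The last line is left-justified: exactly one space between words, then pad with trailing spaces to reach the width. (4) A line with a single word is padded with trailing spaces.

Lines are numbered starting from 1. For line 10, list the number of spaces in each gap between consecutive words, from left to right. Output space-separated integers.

Answer: 3

Derivation:
Line 1: ['by', 'data'] (min_width=7, slack=5)
Line 2: ['sound'] (min_width=5, slack=7)
Line 3: ['library'] (min_width=7, slack=5)
Line 4: ['release', 'lion'] (min_width=12, slack=0)
Line 5: ['my', 'clean'] (min_width=8, slack=4)
Line 6: ['childhood'] (min_width=9, slack=3)
Line 7: ['green'] (min_width=5, slack=7)
Line 8: ['microwave'] (min_width=9, slack=3)
Line 9: ['festival', 'ant'] (min_width=12, slack=0)
Line 10: ['lion', 'night'] (min_width=10, slack=2)
Line 11: ['sleepy'] (min_width=6, slack=6)
Line 12: ['cheese'] (min_width=6, slack=6)
Line 13: ['network'] (min_width=7, slack=5)
Line 14: ['desert', 'with'] (min_width=11, slack=1)
Line 15: ['keyboard'] (min_width=8, slack=4)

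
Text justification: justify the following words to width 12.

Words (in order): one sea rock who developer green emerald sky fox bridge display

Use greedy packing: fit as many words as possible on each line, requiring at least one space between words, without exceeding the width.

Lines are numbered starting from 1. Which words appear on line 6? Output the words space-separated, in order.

Answer: fox bridge

Derivation:
Line 1: ['one', 'sea', 'rock'] (min_width=12, slack=0)
Line 2: ['who'] (min_width=3, slack=9)
Line 3: ['developer'] (min_width=9, slack=3)
Line 4: ['green'] (min_width=5, slack=7)
Line 5: ['emerald', 'sky'] (min_width=11, slack=1)
Line 6: ['fox', 'bridge'] (min_width=10, slack=2)
Line 7: ['display'] (min_width=7, slack=5)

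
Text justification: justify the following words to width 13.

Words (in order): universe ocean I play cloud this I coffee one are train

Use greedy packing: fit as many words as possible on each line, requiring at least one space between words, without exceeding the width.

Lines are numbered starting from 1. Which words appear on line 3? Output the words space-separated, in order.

Answer: cloud this I

Derivation:
Line 1: ['universe'] (min_width=8, slack=5)
Line 2: ['ocean', 'I', 'play'] (min_width=12, slack=1)
Line 3: ['cloud', 'this', 'I'] (min_width=12, slack=1)
Line 4: ['coffee', 'one'] (min_width=10, slack=3)
Line 5: ['are', 'train'] (min_width=9, slack=4)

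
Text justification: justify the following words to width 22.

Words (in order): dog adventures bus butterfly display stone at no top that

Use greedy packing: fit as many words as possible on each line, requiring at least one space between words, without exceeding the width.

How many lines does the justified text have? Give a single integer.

Answer: 3

Derivation:
Line 1: ['dog', 'adventures', 'bus'] (min_width=18, slack=4)
Line 2: ['butterfly', 'display'] (min_width=17, slack=5)
Line 3: ['stone', 'at', 'no', 'top', 'that'] (min_width=20, slack=2)
Total lines: 3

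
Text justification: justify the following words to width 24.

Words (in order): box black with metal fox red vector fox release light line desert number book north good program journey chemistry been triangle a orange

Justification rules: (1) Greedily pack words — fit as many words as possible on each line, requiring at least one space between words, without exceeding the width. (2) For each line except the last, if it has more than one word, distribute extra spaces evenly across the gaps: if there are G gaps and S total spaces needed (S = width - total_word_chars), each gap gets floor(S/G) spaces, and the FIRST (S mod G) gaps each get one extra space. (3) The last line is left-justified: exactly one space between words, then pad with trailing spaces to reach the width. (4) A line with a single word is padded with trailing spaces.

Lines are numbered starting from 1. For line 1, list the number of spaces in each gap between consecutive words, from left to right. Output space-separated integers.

Answer: 1 1 1 1

Derivation:
Line 1: ['box', 'black', 'with', 'metal', 'fox'] (min_width=24, slack=0)
Line 2: ['red', 'vector', 'fox', 'release'] (min_width=22, slack=2)
Line 3: ['light', 'line', 'desert', 'number'] (min_width=24, slack=0)
Line 4: ['book', 'north', 'good', 'program'] (min_width=23, slack=1)
Line 5: ['journey', 'chemistry', 'been'] (min_width=22, slack=2)
Line 6: ['triangle', 'a', 'orange'] (min_width=17, slack=7)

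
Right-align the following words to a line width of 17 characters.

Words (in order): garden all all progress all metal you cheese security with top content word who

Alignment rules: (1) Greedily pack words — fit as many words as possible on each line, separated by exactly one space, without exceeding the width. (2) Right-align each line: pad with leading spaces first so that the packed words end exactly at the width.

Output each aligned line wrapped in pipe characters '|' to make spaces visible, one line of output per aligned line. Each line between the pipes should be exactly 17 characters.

Line 1: ['garden', 'all', 'all'] (min_width=14, slack=3)
Line 2: ['progress', 'all'] (min_width=12, slack=5)
Line 3: ['metal', 'you', 'cheese'] (min_width=16, slack=1)
Line 4: ['security', 'with', 'top'] (min_width=17, slack=0)
Line 5: ['content', 'word', 'who'] (min_width=16, slack=1)

Answer: |   garden all all|
|     progress all|
| metal you cheese|
|security with top|
| content word who|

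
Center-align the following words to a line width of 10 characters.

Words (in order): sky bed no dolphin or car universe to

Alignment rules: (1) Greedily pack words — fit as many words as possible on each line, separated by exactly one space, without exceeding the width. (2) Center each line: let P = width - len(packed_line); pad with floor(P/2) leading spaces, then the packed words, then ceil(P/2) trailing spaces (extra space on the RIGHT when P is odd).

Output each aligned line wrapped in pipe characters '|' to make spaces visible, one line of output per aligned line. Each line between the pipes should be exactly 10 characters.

Answer: |sky bed no|
|dolphin or|
|   car    |
| universe |
|    to    |

Derivation:
Line 1: ['sky', 'bed', 'no'] (min_width=10, slack=0)
Line 2: ['dolphin', 'or'] (min_width=10, slack=0)
Line 3: ['car'] (min_width=3, slack=7)
Line 4: ['universe'] (min_width=8, slack=2)
Line 5: ['to'] (min_width=2, slack=8)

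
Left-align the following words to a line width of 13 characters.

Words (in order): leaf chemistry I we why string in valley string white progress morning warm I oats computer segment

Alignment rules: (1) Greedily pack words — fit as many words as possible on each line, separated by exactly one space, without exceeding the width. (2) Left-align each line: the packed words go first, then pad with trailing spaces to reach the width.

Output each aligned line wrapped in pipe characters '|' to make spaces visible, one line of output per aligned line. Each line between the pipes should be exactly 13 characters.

Answer: |leaf         |
|chemistry I  |
|we why string|
|in valley    |
|string white |
|progress     |
|morning warm |
|I oats       |
|computer     |
|segment      |

Derivation:
Line 1: ['leaf'] (min_width=4, slack=9)
Line 2: ['chemistry', 'I'] (min_width=11, slack=2)
Line 3: ['we', 'why', 'string'] (min_width=13, slack=0)
Line 4: ['in', 'valley'] (min_width=9, slack=4)
Line 5: ['string', 'white'] (min_width=12, slack=1)
Line 6: ['progress'] (min_width=8, slack=5)
Line 7: ['morning', 'warm'] (min_width=12, slack=1)
Line 8: ['I', 'oats'] (min_width=6, slack=7)
Line 9: ['computer'] (min_width=8, slack=5)
Line 10: ['segment'] (min_width=7, slack=6)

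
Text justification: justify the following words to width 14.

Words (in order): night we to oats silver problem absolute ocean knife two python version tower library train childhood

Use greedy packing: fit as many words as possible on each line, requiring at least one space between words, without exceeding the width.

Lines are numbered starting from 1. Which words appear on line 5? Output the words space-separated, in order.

Answer: knife two

Derivation:
Line 1: ['night', 'we', 'to'] (min_width=11, slack=3)
Line 2: ['oats', 'silver'] (min_width=11, slack=3)
Line 3: ['problem'] (min_width=7, slack=7)
Line 4: ['absolute', 'ocean'] (min_width=14, slack=0)
Line 5: ['knife', 'two'] (min_width=9, slack=5)
Line 6: ['python', 'version'] (min_width=14, slack=0)
Line 7: ['tower', 'library'] (min_width=13, slack=1)
Line 8: ['train'] (min_width=5, slack=9)
Line 9: ['childhood'] (min_width=9, slack=5)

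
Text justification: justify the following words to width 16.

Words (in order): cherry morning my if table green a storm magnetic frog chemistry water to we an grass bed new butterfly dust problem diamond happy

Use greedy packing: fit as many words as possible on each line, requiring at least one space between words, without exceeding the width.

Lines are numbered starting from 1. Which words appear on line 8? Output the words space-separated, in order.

Answer: butterfly dust

Derivation:
Line 1: ['cherry', 'morning'] (min_width=14, slack=2)
Line 2: ['my', 'if', 'table'] (min_width=11, slack=5)
Line 3: ['green', 'a', 'storm'] (min_width=13, slack=3)
Line 4: ['magnetic', 'frog'] (min_width=13, slack=3)
Line 5: ['chemistry', 'water'] (min_width=15, slack=1)
Line 6: ['to', 'we', 'an', 'grass'] (min_width=14, slack=2)
Line 7: ['bed', 'new'] (min_width=7, slack=9)
Line 8: ['butterfly', 'dust'] (min_width=14, slack=2)
Line 9: ['problem', 'diamond'] (min_width=15, slack=1)
Line 10: ['happy'] (min_width=5, slack=11)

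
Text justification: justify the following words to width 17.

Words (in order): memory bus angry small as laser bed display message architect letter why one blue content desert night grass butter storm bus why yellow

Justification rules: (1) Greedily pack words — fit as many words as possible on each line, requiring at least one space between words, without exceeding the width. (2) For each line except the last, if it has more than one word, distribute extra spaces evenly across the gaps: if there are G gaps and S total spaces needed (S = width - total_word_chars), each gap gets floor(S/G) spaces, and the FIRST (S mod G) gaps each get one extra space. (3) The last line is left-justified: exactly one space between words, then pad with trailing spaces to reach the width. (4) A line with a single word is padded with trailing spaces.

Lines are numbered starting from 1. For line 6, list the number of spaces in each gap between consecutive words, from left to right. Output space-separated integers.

Answer: 6

Derivation:
Line 1: ['memory', 'bus', 'angry'] (min_width=16, slack=1)
Line 2: ['small', 'as', 'laser'] (min_width=14, slack=3)
Line 3: ['bed', 'display'] (min_width=11, slack=6)
Line 4: ['message', 'architect'] (min_width=17, slack=0)
Line 5: ['letter', 'why', 'one'] (min_width=14, slack=3)
Line 6: ['blue', 'content'] (min_width=12, slack=5)
Line 7: ['desert', 'night'] (min_width=12, slack=5)
Line 8: ['grass', 'butter'] (min_width=12, slack=5)
Line 9: ['storm', 'bus', 'why'] (min_width=13, slack=4)
Line 10: ['yellow'] (min_width=6, slack=11)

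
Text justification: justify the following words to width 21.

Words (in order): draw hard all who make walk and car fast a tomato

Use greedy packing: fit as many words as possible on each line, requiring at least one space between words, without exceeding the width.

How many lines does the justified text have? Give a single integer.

Line 1: ['draw', 'hard', 'all', 'who'] (min_width=17, slack=4)
Line 2: ['make', 'walk', 'and', 'car'] (min_width=17, slack=4)
Line 3: ['fast', 'a', 'tomato'] (min_width=13, slack=8)
Total lines: 3

Answer: 3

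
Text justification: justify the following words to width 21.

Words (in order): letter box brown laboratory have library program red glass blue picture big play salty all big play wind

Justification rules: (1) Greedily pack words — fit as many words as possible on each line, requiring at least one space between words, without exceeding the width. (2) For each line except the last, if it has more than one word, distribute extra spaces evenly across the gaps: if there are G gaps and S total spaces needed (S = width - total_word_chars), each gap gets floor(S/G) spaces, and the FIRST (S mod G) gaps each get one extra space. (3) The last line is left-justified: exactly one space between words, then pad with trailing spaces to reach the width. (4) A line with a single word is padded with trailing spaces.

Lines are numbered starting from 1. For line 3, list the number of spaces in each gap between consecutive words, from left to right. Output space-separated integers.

Line 1: ['letter', 'box', 'brown'] (min_width=16, slack=5)
Line 2: ['laboratory', 'have'] (min_width=15, slack=6)
Line 3: ['library', 'program', 'red'] (min_width=19, slack=2)
Line 4: ['glass', 'blue', 'picture'] (min_width=18, slack=3)
Line 5: ['big', 'play', 'salty', 'all'] (min_width=18, slack=3)
Line 6: ['big', 'play', 'wind'] (min_width=13, slack=8)

Answer: 2 2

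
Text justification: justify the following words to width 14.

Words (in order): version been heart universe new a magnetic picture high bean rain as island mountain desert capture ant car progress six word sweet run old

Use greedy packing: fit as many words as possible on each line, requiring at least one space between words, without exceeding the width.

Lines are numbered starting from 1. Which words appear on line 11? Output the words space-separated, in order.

Answer: word sweet run

Derivation:
Line 1: ['version', 'been'] (min_width=12, slack=2)
Line 2: ['heart', 'universe'] (min_width=14, slack=0)
Line 3: ['new', 'a', 'magnetic'] (min_width=14, slack=0)
Line 4: ['picture', 'high'] (min_width=12, slack=2)
Line 5: ['bean', 'rain', 'as'] (min_width=12, slack=2)
Line 6: ['island'] (min_width=6, slack=8)
Line 7: ['mountain'] (min_width=8, slack=6)
Line 8: ['desert', 'capture'] (min_width=14, slack=0)
Line 9: ['ant', 'car'] (min_width=7, slack=7)
Line 10: ['progress', 'six'] (min_width=12, slack=2)
Line 11: ['word', 'sweet', 'run'] (min_width=14, slack=0)
Line 12: ['old'] (min_width=3, slack=11)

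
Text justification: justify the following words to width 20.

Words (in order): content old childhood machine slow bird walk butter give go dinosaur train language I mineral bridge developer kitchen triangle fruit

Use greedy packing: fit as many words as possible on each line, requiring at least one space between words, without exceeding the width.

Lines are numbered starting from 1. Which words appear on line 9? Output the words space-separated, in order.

Line 1: ['content', 'old'] (min_width=11, slack=9)
Line 2: ['childhood', 'machine'] (min_width=17, slack=3)
Line 3: ['slow', 'bird', 'walk'] (min_width=14, slack=6)
Line 4: ['butter', 'give', 'go'] (min_width=14, slack=6)
Line 5: ['dinosaur', 'train'] (min_width=14, slack=6)
Line 6: ['language', 'I', 'mineral'] (min_width=18, slack=2)
Line 7: ['bridge', 'developer'] (min_width=16, slack=4)
Line 8: ['kitchen', 'triangle'] (min_width=16, slack=4)
Line 9: ['fruit'] (min_width=5, slack=15)

Answer: fruit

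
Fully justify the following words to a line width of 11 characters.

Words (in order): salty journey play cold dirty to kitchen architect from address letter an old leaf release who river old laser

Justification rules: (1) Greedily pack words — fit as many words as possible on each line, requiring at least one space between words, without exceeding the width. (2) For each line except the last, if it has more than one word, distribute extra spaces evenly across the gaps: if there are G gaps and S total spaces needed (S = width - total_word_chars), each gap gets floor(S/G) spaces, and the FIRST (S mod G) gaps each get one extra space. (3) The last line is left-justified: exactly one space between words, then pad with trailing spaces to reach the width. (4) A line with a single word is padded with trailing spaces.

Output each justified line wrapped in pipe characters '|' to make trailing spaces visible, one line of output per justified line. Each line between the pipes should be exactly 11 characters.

Line 1: ['salty'] (min_width=5, slack=6)
Line 2: ['journey'] (min_width=7, slack=4)
Line 3: ['play', 'cold'] (min_width=9, slack=2)
Line 4: ['dirty', 'to'] (min_width=8, slack=3)
Line 5: ['kitchen'] (min_width=7, slack=4)
Line 6: ['architect'] (min_width=9, slack=2)
Line 7: ['from'] (min_width=4, slack=7)
Line 8: ['address'] (min_width=7, slack=4)
Line 9: ['letter', 'an'] (min_width=9, slack=2)
Line 10: ['old', 'leaf'] (min_width=8, slack=3)
Line 11: ['release', 'who'] (min_width=11, slack=0)
Line 12: ['river', 'old'] (min_width=9, slack=2)
Line 13: ['laser'] (min_width=5, slack=6)

Answer: |salty      |
|journey    |
|play   cold|
|dirty    to|
|kitchen    |
|architect  |
|from       |
|address    |
|letter   an|
|old    leaf|
|release who|
|river   old|
|laser      |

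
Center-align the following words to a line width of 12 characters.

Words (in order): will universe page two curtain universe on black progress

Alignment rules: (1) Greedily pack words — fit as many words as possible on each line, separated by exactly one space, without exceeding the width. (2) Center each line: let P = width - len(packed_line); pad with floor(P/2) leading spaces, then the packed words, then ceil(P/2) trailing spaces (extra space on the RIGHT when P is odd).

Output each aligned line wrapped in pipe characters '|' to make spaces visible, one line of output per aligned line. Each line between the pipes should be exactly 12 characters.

Answer: |    will    |
|  universe  |
|  page two  |
|  curtain   |
|universe on |
|   black    |
|  progress  |

Derivation:
Line 1: ['will'] (min_width=4, slack=8)
Line 2: ['universe'] (min_width=8, slack=4)
Line 3: ['page', 'two'] (min_width=8, slack=4)
Line 4: ['curtain'] (min_width=7, slack=5)
Line 5: ['universe', 'on'] (min_width=11, slack=1)
Line 6: ['black'] (min_width=5, slack=7)
Line 7: ['progress'] (min_width=8, slack=4)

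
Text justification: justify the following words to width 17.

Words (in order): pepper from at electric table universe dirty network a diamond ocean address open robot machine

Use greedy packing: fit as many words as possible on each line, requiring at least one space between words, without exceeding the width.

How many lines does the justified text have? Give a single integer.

Line 1: ['pepper', 'from', 'at'] (min_width=14, slack=3)
Line 2: ['electric', 'table'] (min_width=14, slack=3)
Line 3: ['universe', 'dirty'] (min_width=14, slack=3)
Line 4: ['network', 'a', 'diamond'] (min_width=17, slack=0)
Line 5: ['ocean', 'address'] (min_width=13, slack=4)
Line 6: ['open', 'robot'] (min_width=10, slack=7)
Line 7: ['machine'] (min_width=7, slack=10)
Total lines: 7

Answer: 7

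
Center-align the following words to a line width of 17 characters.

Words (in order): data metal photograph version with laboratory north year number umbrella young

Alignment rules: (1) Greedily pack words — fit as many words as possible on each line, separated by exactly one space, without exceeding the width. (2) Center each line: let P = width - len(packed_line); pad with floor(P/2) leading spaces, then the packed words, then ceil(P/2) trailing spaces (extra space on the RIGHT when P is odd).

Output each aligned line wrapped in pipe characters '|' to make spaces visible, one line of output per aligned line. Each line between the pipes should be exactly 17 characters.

Line 1: ['data', 'metal'] (min_width=10, slack=7)
Line 2: ['photograph'] (min_width=10, slack=7)
Line 3: ['version', 'with'] (min_width=12, slack=5)
Line 4: ['laboratory', 'north'] (min_width=16, slack=1)
Line 5: ['year', 'number'] (min_width=11, slack=6)
Line 6: ['umbrella', 'young'] (min_width=14, slack=3)

Answer: |   data metal    |
|   photograph    |
|  version with   |
|laboratory north |
|   year number   |
| umbrella young  |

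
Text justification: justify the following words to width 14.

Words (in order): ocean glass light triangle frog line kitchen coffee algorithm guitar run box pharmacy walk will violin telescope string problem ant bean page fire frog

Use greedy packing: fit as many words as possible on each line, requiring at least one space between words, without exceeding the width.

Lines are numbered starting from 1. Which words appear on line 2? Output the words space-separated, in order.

Line 1: ['ocean', 'glass'] (min_width=11, slack=3)
Line 2: ['light', 'triangle'] (min_width=14, slack=0)
Line 3: ['frog', 'line'] (min_width=9, slack=5)
Line 4: ['kitchen', 'coffee'] (min_width=14, slack=0)
Line 5: ['algorithm'] (min_width=9, slack=5)
Line 6: ['guitar', 'run', 'box'] (min_width=14, slack=0)
Line 7: ['pharmacy', 'walk'] (min_width=13, slack=1)
Line 8: ['will', 'violin'] (min_width=11, slack=3)
Line 9: ['telescope'] (min_width=9, slack=5)
Line 10: ['string', 'problem'] (min_width=14, slack=0)
Line 11: ['ant', 'bean', 'page'] (min_width=13, slack=1)
Line 12: ['fire', 'frog'] (min_width=9, slack=5)

Answer: light triangle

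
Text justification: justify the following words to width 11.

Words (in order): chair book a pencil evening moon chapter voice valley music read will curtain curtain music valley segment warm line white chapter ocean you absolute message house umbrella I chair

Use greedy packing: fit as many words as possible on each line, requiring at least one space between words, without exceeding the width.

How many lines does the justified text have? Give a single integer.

Line 1: ['chair', 'book'] (min_width=10, slack=1)
Line 2: ['a', 'pencil'] (min_width=8, slack=3)
Line 3: ['evening'] (min_width=7, slack=4)
Line 4: ['moon'] (min_width=4, slack=7)
Line 5: ['chapter'] (min_width=7, slack=4)
Line 6: ['voice'] (min_width=5, slack=6)
Line 7: ['valley'] (min_width=6, slack=5)
Line 8: ['music', 'read'] (min_width=10, slack=1)
Line 9: ['will'] (min_width=4, slack=7)
Line 10: ['curtain'] (min_width=7, slack=4)
Line 11: ['curtain'] (min_width=7, slack=4)
Line 12: ['music'] (min_width=5, slack=6)
Line 13: ['valley'] (min_width=6, slack=5)
Line 14: ['segment'] (min_width=7, slack=4)
Line 15: ['warm', 'line'] (min_width=9, slack=2)
Line 16: ['white'] (min_width=5, slack=6)
Line 17: ['chapter'] (min_width=7, slack=4)
Line 18: ['ocean', 'you'] (min_width=9, slack=2)
Line 19: ['absolute'] (min_width=8, slack=3)
Line 20: ['message'] (min_width=7, slack=4)
Line 21: ['house'] (min_width=5, slack=6)
Line 22: ['umbrella', 'I'] (min_width=10, slack=1)
Line 23: ['chair'] (min_width=5, slack=6)
Total lines: 23

Answer: 23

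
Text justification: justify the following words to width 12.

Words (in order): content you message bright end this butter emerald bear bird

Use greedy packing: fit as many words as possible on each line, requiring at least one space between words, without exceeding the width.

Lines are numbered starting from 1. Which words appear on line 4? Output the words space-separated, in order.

Line 1: ['content', 'you'] (min_width=11, slack=1)
Line 2: ['message'] (min_width=7, slack=5)
Line 3: ['bright', 'end'] (min_width=10, slack=2)
Line 4: ['this', 'butter'] (min_width=11, slack=1)
Line 5: ['emerald', 'bear'] (min_width=12, slack=0)
Line 6: ['bird'] (min_width=4, slack=8)

Answer: this butter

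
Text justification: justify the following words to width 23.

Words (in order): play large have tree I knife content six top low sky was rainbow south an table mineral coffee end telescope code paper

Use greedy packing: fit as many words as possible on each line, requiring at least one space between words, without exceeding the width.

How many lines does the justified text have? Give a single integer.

Line 1: ['play', 'large', 'have', 'tree', 'I'] (min_width=22, slack=1)
Line 2: ['knife', 'content', 'six', 'top'] (min_width=21, slack=2)
Line 3: ['low', 'sky', 'was', 'rainbow'] (min_width=19, slack=4)
Line 4: ['south', 'an', 'table', 'mineral'] (min_width=22, slack=1)
Line 5: ['coffee', 'end', 'telescope'] (min_width=20, slack=3)
Line 6: ['code', 'paper'] (min_width=10, slack=13)
Total lines: 6

Answer: 6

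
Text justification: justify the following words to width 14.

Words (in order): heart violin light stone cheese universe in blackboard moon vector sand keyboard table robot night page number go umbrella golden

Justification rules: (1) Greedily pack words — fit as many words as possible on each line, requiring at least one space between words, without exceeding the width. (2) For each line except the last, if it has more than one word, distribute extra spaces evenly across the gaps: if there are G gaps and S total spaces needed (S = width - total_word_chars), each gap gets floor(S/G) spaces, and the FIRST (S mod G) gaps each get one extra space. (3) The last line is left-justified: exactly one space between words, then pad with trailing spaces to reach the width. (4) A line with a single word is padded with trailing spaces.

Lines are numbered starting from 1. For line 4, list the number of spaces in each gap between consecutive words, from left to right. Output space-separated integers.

Line 1: ['heart', 'violin'] (min_width=12, slack=2)
Line 2: ['light', 'stone'] (min_width=11, slack=3)
Line 3: ['cheese'] (min_width=6, slack=8)
Line 4: ['universe', 'in'] (min_width=11, slack=3)
Line 5: ['blackboard'] (min_width=10, slack=4)
Line 6: ['moon', 'vector'] (min_width=11, slack=3)
Line 7: ['sand', 'keyboard'] (min_width=13, slack=1)
Line 8: ['table', 'robot'] (min_width=11, slack=3)
Line 9: ['night', 'page'] (min_width=10, slack=4)
Line 10: ['number', 'go'] (min_width=9, slack=5)
Line 11: ['umbrella'] (min_width=8, slack=6)
Line 12: ['golden'] (min_width=6, slack=8)

Answer: 4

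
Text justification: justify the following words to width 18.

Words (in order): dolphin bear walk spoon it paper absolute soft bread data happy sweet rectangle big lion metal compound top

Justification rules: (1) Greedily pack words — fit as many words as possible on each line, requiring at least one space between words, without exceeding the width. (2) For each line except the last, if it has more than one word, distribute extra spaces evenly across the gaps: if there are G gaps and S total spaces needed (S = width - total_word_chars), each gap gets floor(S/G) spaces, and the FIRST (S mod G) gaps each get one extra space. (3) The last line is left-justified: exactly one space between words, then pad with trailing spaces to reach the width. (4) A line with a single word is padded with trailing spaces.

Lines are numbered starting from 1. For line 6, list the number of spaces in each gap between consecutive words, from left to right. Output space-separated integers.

Answer: 3 3

Derivation:
Line 1: ['dolphin', 'bear', 'walk'] (min_width=17, slack=1)
Line 2: ['spoon', 'it', 'paper'] (min_width=14, slack=4)
Line 3: ['absolute', 'soft'] (min_width=13, slack=5)
Line 4: ['bread', 'data', 'happy'] (min_width=16, slack=2)
Line 5: ['sweet', 'rectangle'] (min_width=15, slack=3)
Line 6: ['big', 'lion', 'metal'] (min_width=14, slack=4)
Line 7: ['compound', 'top'] (min_width=12, slack=6)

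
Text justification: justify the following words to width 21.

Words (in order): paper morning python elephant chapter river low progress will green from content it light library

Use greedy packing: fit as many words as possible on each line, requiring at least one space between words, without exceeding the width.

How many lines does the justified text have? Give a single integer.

Answer: 6

Derivation:
Line 1: ['paper', 'morning', 'python'] (min_width=20, slack=1)
Line 2: ['elephant', 'chapter'] (min_width=16, slack=5)
Line 3: ['river', 'low', 'progress'] (min_width=18, slack=3)
Line 4: ['will', 'green', 'from'] (min_width=15, slack=6)
Line 5: ['content', 'it', 'light'] (min_width=16, slack=5)
Line 6: ['library'] (min_width=7, slack=14)
Total lines: 6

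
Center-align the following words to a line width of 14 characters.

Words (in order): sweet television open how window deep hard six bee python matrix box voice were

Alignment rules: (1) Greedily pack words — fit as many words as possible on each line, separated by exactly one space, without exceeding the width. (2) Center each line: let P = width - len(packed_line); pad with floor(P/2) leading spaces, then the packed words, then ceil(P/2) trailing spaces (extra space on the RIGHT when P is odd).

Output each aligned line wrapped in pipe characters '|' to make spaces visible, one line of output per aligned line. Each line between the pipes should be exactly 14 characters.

Answer: |    sweet     |
|  television  |
|   open how   |
| window deep  |
| hard six bee |
|python matrix |
|box voice were|

Derivation:
Line 1: ['sweet'] (min_width=5, slack=9)
Line 2: ['television'] (min_width=10, slack=4)
Line 3: ['open', 'how'] (min_width=8, slack=6)
Line 4: ['window', 'deep'] (min_width=11, slack=3)
Line 5: ['hard', 'six', 'bee'] (min_width=12, slack=2)
Line 6: ['python', 'matrix'] (min_width=13, slack=1)
Line 7: ['box', 'voice', 'were'] (min_width=14, slack=0)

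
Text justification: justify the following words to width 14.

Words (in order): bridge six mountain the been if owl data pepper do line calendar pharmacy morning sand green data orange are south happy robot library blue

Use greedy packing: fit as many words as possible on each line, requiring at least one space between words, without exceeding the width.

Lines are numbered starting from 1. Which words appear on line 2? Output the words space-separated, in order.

Answer: mountain the

Derivation:
Line 1: ['bridge', 'six'] (min_width=10, slack=4)
Line 2: ['mountain', 'the'] (min_width=12, slack=2)
Line 3: ['been', 'if', 'owl'] (min_width=11, slack=3)
Line 4: ['data', 'pepper', 'do'] (min_width=14, slack=0)
Line 5: ['line', 'calendar'] (min_width=13, slack=1)
Line 6: ['pharmacy'] (min_width=8, slack=6)
Line 7: ['morning', 'sand'] (min_width=12, slack=2)
Line 8: ['green', 'data'] (min_width=10, slack=4)
Line 9: ['orange', 'are'] (min_width=10, slack=4)
Line 10: ['south', 'happy'] (min_width=11, slack=3)
Line 11: ['robot', 'library'] (min_width=13, slack=1)
Line 12: ['blue'] (min_width=4, slack=10)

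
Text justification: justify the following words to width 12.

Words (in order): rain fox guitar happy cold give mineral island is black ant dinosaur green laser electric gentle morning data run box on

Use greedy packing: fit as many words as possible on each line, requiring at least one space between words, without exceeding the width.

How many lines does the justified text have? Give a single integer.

Line 1: ['rain', 'fox'] (min_width=8, slack=4)
Line 2: ['guitar', 'happy'] (min_width=12, slack=0)
Line 3: ['cold', 'give'] (min_width=9, slack=3)
Line 4: ['mineral'] (min_width=7, slack=5)
Line 5: ['island', 'is'] (min_width=9, slack=3)
Line 6: ['black', 'ant'] (min_width=9, slack=3)
Line 7: ['dinosaur'] (min_width=8, slack=4)
Line 8: ['green', 'laser'] (min_width=11, slack=1)
Line 9: ['electric'] (min_width=8, slack=4)
Line 10: ['gentle'] (min_width=6, slack=6)
Line 11: ['morning', 'data'] (min_width=12, slack=0)
Line 12: ['run', 'box', 'on'] (min_width=10, slack=2)
Total lines: 12

Answer: 12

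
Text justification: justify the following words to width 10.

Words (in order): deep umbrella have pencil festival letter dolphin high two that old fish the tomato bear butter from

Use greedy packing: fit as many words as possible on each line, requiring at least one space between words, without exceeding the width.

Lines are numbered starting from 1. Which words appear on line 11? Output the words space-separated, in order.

Line 1: ['deep'] (min_width=4, slack=6)
Line 2: ['umbrella'] (min_width=8, slack=2)
Line 3: ['have'] (min_width=4, slack=6)
Line 4: ['pencil'] (min_width=6, slack=4)
Line 5: ['festival'] (min_width=8, slack=2)
Line 6: ['letter'] (min_width=6, slack=4)
Line 7: ['dolphin'] (min_width=7, slack=3)
Line 8: ['high', 'two'] (min_width=8, slack=2)
Line 9: ['that', 'old'] (min_width=8, slack=2)
Line 10: ['fish', 'the'] (min_width=8, slack=2)
Line 11: ['tomato'] (min_width=6, slack=4)
Line 12: ['bear'] (min_width=4, slack=6)
Line 13: ['butter'] (min_width=6, slack=4)
Line 14: ['from'] (min_width=4, slack=6)

Answer: tomato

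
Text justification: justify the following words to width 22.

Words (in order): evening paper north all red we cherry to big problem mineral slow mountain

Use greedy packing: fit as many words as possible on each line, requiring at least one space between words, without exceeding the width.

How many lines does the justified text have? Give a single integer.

Line 1: ['evening', 'paper', 'north'] (min_width=19, slack=3)
Line 2: ['all', 'red', 'we', 'cherry', 'to'] (min_width=20, slack=2)
Line 3: ['big', 'problem', 'mineral'] (min_width=19, slack=3)
Line 4: ['slow', 'mountain'] (min_width=13, slack=9)
Total lines: 4

Answer: 4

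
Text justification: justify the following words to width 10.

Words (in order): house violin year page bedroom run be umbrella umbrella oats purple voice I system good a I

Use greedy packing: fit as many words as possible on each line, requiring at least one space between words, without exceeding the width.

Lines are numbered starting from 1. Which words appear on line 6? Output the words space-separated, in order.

Line 1: ['house'] (min_width=5, slack=5)
Line 2: ['violin'] (min_width=6, slack=4)
Line 3: ['year', 'page'] (min_width=9, slack=1)
Line 4: ['bedroom'] (min_width=7, slack=3)
Line 5: ['run', 'be'] (min_width=6, slack=4)
Line 6: ['umbrella'] (min_width=8, slack=2)
Line 7: ['umbrella'] (min_width=8, slack=2)
Line 8: ['oats'] (min_width=4, slack=6)
Line 9: ['purple'] (min_width=6, slack=4)
Line 10: ['voice', 'I'] (min_width=7, slack=3)
Line 11: ['system'] (min_width=6, slack=4)
Line 12: ['good', 'a', 'I'] (min_width=8, slack=2)

Answer: umbrella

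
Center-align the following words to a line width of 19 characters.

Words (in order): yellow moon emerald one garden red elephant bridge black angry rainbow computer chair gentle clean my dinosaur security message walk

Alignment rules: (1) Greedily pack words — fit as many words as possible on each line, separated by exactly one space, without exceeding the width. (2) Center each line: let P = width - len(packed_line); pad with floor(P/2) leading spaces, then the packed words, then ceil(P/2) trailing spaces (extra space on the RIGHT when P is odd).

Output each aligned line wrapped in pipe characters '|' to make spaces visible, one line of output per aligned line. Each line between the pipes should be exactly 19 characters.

Line 1: ['yellow', 'moon', 'emerald'] (min_width=19, slack=0)
Line 2: ['one', 'garden', 'red'] (min_width=14, slack=5)
Line 3: ['elephant', 'bridge'] (min_width=15, slack=4)
Line 4: ['black', 'angry', 'rainbow'] (min_width=19, slack=0)
Line 5: ['computer', 'chair'] (min_width=14, slack=5)
Line 6: ['gentle', 'clean', 'my'] (min_width=15, slack=4)
Line 7: ['dinosaur', 'security'] (min_width=17, slack=2)
Line 8: ['message', 'walk'] (min_width=12, slack=7)

Answer: |yellow moon emerald|
|  one garden red   |
|  elephant bridge  |
|black angry rainbow|
|  computer chair   |
|  gentle clean my  |
| dinosaur security |
|   message walk    |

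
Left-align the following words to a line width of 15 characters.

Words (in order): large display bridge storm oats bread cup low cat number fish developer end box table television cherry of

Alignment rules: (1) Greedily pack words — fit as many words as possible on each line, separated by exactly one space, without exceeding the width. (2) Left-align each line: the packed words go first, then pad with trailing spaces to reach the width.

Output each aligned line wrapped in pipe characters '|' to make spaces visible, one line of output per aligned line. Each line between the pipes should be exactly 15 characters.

Line 1: ['large', 'display'] (min_width=13, slack=2)
Line 2: ['bridge', 'storm'] (min_width=12, slack=3)
Line 3: ['oats', 'bread', 'cup'] (min_width=14, slack=1)
Line 4: ['low', 'cat', 'number'] (min_width=14, slack=1)
Line 5: ['fish', 'developer'] (min_width=14, slack=1)
Line 6: ['end', 'box', 'table'] (min_width=13, slack=2)
Line 7: ['television'] (min_width=10, slack=5)
Line 8: ['cherry', 'of'] (min_width=9, slack=6)

Answer: |large display  |
|bridge storm   |
|oats bread cup |
|low cat number |
|fish developer |
|end box table  |
|television     |
|cherry of      |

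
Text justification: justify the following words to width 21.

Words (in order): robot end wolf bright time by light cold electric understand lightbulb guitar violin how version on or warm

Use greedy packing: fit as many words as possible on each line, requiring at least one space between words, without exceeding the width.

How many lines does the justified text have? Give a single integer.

Line 1: ['robot', 'end', 'wolf', 'bright'] (min_width=21, slack=0)
Line 2: ['time', 'by', 'light', 'cold'] (min_width=18, slack=3)
Line 3: ['electric', 'understand'] (min_width=19, slack=2)
Line 4: ['lightbulb', 'guitar'] (min_width=16, slack=5)
Line 5: ['violin', 'how', 'version', 'on'] (min_width=21, slack=0)
Line 6: ['or', 'warm'] (min_width=7, slack=14)
Total lines: 6

Answer: 6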